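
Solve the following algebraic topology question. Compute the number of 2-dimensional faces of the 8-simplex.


Delta^8 has 8+1 vertices. A 2-face is a choice of 2+1 vertices.
f_2 = C(8+1, 2+1) = C(9,3) = 84

84


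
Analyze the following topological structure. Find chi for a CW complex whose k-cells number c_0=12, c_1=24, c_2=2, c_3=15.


chi = sum_k (-1)^k c_k.
= (-1)^0*12 + (-1)^1*24 + (-1)^2*2 + (-1)^3*15
= (12) + (-24) + (2) + (-15)
= -25

-25


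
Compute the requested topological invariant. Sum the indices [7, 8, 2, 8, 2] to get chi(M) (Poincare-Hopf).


Poincare-Hopf: chi(M) = sum of indices of zeros.
chi = (7) + (8) + (2) + (8) + (2) = 27

27


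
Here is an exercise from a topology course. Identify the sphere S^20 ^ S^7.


S^m ^ S^n = S^{m+n}.
k = 20 + 7 = 27

27


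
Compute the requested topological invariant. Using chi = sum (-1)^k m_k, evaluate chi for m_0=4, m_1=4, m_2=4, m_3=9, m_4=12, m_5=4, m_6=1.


Morse theory: chi(M) = sum_k (-1)^k m_k where m_k = #(index-k critical points).
= (4) + (-4) + (4) + (-9) + (12) + (-4) + (1) = 4

4


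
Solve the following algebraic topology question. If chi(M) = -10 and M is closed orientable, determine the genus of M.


chi = 2 - 2g for closed orientable surfaces.
-10 = 2 - 2g
2g = 2 - (-10) = 12
g = 6

6


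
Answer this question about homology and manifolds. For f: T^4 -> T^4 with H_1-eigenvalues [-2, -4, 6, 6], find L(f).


For a torus self-map: L(f) = det(I - A) where A acts on H_1.
L(f) = (1--2) * (1--4) * (1-6) * (1-6) = 3 * 5 * -5 * -5 = 375

375


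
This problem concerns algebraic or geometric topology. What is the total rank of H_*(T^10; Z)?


b_k(T^10) = C(10,k), so the sum over k is sum_k C(10,k) = 2^10.
Total = 2^10 = 1024

1024


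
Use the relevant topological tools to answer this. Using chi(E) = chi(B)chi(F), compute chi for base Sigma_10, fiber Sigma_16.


For a fiber bundle F -> E -> B (with CW structure): chi(E) = chi(B) * chi(F).
chi(Sigma_10) = -18, chi(Sigma_16) = -30.
chi(E) = (-18) * (-30) = 540

540


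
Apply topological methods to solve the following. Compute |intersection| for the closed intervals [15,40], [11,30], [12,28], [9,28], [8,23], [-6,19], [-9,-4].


Intersection = [max(a_i), min(b_i)] = [15, -4].
Since 15 > -4, the intersection is empty.
Length = 0

0


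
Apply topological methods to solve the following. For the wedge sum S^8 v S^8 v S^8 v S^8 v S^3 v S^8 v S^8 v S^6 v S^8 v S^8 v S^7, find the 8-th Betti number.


For a wedge of spheres, H_k (k>0) is free on one generator per sphere of dimension k.
Spheres of dimension 8: count = 8.
b_8 = 8

8


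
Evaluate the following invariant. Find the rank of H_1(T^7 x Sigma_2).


pi_1(A x B) = pi_1(A) x pi_1(B); rank of abelianization = b_1.
b_1(T^7) = 7, b_1(Sigma_2) = 2*2 = 4.
b_1(product) = 7 + 4 = 11

11


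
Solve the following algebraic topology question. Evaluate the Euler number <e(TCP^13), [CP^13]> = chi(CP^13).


For any closed oriented manifold, <e(TM),[M]> = chi(M).
chi(CP^13) = 13+1 = 14

14


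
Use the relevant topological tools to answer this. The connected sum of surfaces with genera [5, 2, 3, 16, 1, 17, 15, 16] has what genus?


Genus is additive under connected sum of orientable surfaces.
g = 5 + 2 + 3 + 16 + 1 + 17 + 15 + 16 = 75

75


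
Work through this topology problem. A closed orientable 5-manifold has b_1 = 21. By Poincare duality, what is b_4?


Poincare duality for closed orientable n-manifolds: b_k = b_{n-k}.
Here n = 5, so b_4 = b_1 = 21

21


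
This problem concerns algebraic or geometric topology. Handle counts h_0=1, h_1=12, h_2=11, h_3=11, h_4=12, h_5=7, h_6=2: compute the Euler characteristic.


Handles of index k contribute (-1)^k to chi (same as CW cells).
chi = (1) + (-12) + (11) + (-11) + (12) + (-7) + (2) = -4

-4


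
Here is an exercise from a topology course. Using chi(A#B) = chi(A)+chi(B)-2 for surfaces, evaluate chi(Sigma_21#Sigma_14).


chi(Sigma_21) = 2 - 2*21 = -40
chi(Sigma_14) = 2 - 2*14 = -26
For surfaces: chi(A#B) = chi(A) + chi(B) - 2.
chi = -40 + -26 - 2 = -68

-68


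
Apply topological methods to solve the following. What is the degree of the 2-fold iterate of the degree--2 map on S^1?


deg(f) = -2. Degree is multiplicative: deg(f^2) = (deg f)^2.
deg(f^2) = (-2)^2 = 4

4


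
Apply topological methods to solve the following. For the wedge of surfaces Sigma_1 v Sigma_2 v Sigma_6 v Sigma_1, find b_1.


For a wedge X v Y: reduced H_k(X v Y) = H_k(X) + H_k(Y).
Each Sigma_g contributes b_1 = 2g.
b_1 = 2 + 4 + 12 + 2 = 20

20


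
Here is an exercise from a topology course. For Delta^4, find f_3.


Delta^4 has 4+1 vertices. A 3-face is a choice of 3+1 vertices.
f_3 = C(4+1, 3+1) = C(5,4) = 5

5


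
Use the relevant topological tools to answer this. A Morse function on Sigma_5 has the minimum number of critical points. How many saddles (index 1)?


A perfect Morse function has m_k = b_k.
For Sigma_5: b_0=1, b_1=2g=10, b_2=1.
Saddles m_1 = 2g = 10

10


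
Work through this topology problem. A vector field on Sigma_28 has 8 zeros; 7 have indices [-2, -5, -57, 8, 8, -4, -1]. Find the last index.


Poincare-Hopf: sum of indices = chi(M).
chi(Sigma_28) = 2 - 2*28 = -54.
Sum of known indices = -53.
x = chi - (sum known) = -54 - (-53) = -1

-1


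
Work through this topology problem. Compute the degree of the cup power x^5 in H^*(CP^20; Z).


|x| = 2 in H^*(CP^n).
|x^5| = 5 * |x| = 5 * 2 = 10

10


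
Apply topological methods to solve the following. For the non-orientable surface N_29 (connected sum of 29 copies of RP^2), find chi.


For a non-orientable closed surface with k crosscaps: chi = 2 - k.
Here k = 29.
chi = 2 - 29 = -27

-27


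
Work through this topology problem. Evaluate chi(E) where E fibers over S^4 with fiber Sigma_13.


chi(S^4) = 2 (n even), chi(Sigma_13) = 2 - 2*13 = -24.
chi(E) = 2 * (-24) = -48

-48


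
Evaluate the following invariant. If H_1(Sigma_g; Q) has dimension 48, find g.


For a closed orientable surface: b_1 = 2g.
48 = 2g
g = 48 / 2 = 24

24


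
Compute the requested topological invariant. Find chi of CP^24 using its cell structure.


CP^24 has one cell in each even dimension 0, 2, ..., 2*24 (24+1 cells total).
All cells are even-dimensional, so chi = number of cells.
chi = 24 + 1 = 25

25


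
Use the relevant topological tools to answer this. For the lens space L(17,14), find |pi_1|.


pi_1(L(p,q)) = Z/pZ for any q coprime to p.
|pi_1(L(17,14))| = 17

17


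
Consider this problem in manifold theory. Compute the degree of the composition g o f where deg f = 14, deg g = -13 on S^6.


Degree is multiplicative under composition: deg(g o f) = deg(g) * deg(f).
= -13 * 14 = -182

-182


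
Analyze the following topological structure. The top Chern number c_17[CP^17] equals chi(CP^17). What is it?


For any closed oriented manifold, <e(TM),[M]> = chi(M).
chi(CP^17) = 17+1 = 18

18


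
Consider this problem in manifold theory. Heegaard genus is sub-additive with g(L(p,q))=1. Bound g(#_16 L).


Heegaard genus satisfies g(A#B) <= g(A) + g(B).
Each lens space has g = 1.
Upper bound: 16 * 1 = 16

16


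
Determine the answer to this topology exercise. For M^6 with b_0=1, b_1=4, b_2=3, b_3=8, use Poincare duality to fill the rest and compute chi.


By Poincare duality b_k = b_{6-k}, so full Betti numbers: b_0=1, b_1=4, b_2=3, b_3=8, b_4=3, b_5=4, b_6=1.
chi = sum (-1)^k b_k = -8

-8


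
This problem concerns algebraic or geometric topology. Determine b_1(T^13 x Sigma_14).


pi_1(A x B) = pi_1(A) x pi_1(B); rank of abelianization = b_1.
b_1(T^13) = 13, b_1(Sigma_14) = 2*14 = 28.
b_1(product) = 13 + 28 = 41

41


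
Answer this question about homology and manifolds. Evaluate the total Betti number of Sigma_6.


For Sigma_6: b_0 = 1, b_1 = 2g = 12, b_2 = 1.
Total = 1 + 12 + 1 = 14

14


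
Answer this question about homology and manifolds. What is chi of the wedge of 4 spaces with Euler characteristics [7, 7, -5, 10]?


chi(A v B) = chi(A) + chi(B) - 1 (one point identified).
For 4 spaces: chi = (sum chi_i) - (4 - 1).
sum = 19; chi = 19 - 3 = 16

16


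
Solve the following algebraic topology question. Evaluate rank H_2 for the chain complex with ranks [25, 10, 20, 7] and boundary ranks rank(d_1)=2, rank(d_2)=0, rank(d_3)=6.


rank H_k = rank(ker d_k) - rank(im d_{k+1}).
rank(ker d_2) = rank(C_2) - rank(d_2) = 20 - 0 = 20.
rank(im d_{2+1}) = 6.
rank H_2 = 20 - 6 = 14

14


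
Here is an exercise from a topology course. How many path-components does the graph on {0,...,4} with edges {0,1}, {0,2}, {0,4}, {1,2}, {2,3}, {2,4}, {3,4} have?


Run DFS/union-find over 5 vertices.
V = 5, E = 7.
Number of components = 1

1


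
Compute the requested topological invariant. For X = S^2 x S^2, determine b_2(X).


Each S^d has Poincare polynomial 1 + t^d.
The product S^2 x S^2 has Poincare polynomial prod(1+t^d_i).
Expanding: b_0=1, b_2=2, b_4=1.
b_2 = 2

2


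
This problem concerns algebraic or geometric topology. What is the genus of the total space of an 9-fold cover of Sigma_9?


For an n-sheeted cover: chi(E) = n * chi(B).
chi(Sigma_9) = 2 - 2*9 = -16.
chi(E) = 9 * (-16) = -144.
genus(E) = (2 - chi(E))/2 = (2 - (-144))/2 = 146/2 = 73

73


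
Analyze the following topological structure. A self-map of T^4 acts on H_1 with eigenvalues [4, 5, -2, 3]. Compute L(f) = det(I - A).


For a torus self-map: L(f) = det(I - A) where A acts on H_1.
L(f) = (1-4) * (1-5) * (1--2) * (1-3) = -3 * -4 * 3 * -2 = -72

-72


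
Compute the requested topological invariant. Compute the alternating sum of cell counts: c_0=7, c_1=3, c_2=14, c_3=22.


chi = sum_k (-1)^k c_k.
= (-1)^0*7 + (-1)^1*3 + (-1)^2*14 + (-1)^3*22
= (7) + (-3) + (14) + (-22)
= -4

-4


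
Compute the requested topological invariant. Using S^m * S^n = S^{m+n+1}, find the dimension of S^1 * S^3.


Join of spheres: S^m * S^n = S^{m+n+1}.
dim = 1 + 3 + 1 = 5

5


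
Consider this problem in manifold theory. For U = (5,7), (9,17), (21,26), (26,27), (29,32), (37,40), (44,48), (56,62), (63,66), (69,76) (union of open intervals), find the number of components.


Sort and merge overlapping open intervals.
Merged: (5,7), (9,17), (21,26), (26,27), (29,32), (37,40), (44,48), (56,62), (63,66), (69,76).
Number of components = 10

10


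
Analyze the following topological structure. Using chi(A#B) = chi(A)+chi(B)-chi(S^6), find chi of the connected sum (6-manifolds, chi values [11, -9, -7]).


For n-manifolds: chi(A#B) = chi(A) + chi(B) - chi(S^6).
chi(S^6) = 1 + (-1)^6 = 2.
chi(#) = (sum chi_i) - (3-1)*chi(S^6) = -5 - 2*2 = -9

-9


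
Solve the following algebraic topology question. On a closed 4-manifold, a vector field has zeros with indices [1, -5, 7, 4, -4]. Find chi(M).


Poincare-Hopf: chi(M) = sum of indices of zeros.
chi = (1) + (-5) + (7) + (4) + (-4) = 3

3


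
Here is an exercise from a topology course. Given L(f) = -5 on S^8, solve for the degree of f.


L(f) = 1 + (-1)^8 deg(f) on S^8.
-5 = 1 + (-1)^8 * deg(f)
(-1)^8 * deg(f) = -6
deg(f) = -6

-6


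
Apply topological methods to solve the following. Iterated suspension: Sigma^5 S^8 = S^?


Each suspension raises dimension by 1: Sigma S^n = S^{n+1}.
Sigma^5 S^8 = S^{8+5} = S^13

13


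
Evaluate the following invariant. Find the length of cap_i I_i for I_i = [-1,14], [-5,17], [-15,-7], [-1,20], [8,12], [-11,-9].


Intersection = [max(a_i), min(b_i)] = [8, -9].
Since 8 > -9, the intersection is empty.
Length = 0

0


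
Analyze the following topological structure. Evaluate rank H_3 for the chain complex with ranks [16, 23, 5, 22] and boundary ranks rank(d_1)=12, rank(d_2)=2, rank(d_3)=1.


rank H_k = rank(ker d_k) - rank(im d_{k+1}).
rank(ker d_3) = rank(C_3) - rank(d_3) = 22 - 1 = 21.
rank(im d_{3+1}) = 0.
rank H_3 = 21 - 0 = 21

21


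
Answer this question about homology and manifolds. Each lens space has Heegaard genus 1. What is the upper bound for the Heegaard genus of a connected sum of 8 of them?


Heegaard genus satisfies g(A#B) <= g(A) + g(B).
Each lens space has g = 1.
Upper bound: 8 * 1 = 8

8


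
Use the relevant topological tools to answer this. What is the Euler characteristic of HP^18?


HP^18 has one cell in each dimension 0, 4, ..., 4*18 (18+1 cells, all even-dim).
chi = 18 + 1 = 19

19


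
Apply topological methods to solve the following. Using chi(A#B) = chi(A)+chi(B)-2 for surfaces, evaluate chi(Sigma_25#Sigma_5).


chi(Sigma_25) = 2 - 2*25 = -48
chi(Sigma_5) = 2 - 2*5 = -8
For surfaces: chi(A#B) = chi(A) + chi(B) - 2.
chi = -48 + -8 - 2 = -58

-58


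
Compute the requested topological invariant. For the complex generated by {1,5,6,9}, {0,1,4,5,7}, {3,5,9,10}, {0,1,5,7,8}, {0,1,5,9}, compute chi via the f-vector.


Enumerate all faces; f-vector: f_0=10, f_1=25, f_2=26, f_3=12, f_4=2.
chi = sum (-1)^k f_k = 1

1


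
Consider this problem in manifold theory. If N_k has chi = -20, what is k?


chi = 2 - k for closed non-orientable surfaces with k crosscaps.
-20 = 2 - k
k = 2 - (-20) = 22

22


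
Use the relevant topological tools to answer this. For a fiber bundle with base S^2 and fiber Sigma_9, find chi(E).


chi(S^2) = 2 (n even), chi(Sigma_9) = 2 - 2*9 = -16.
chi(E) = 2 * (-16) = -32

-32


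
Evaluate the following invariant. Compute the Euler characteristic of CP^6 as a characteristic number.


For any closed oriented manifold, <e(TM),[M]> = chi(M).
chi(CP^6) = 6+1 = 7

7


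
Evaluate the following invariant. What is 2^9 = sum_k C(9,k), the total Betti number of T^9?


b_k(T^9) = C(9,k), so the sum over k is sum_k C(9,k) = 2^9.
Total = 2^9 = 512

512


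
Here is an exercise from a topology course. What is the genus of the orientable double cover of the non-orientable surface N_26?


chi(N_26) = 2 - 26 = -24.
Double cover: chi(Sigma_g) = 2 * chi(N_26) = 2*(-24) = -48.
2 - 2g = -48, so g = (2 - (-48))/2 = 50/2 = 25

25


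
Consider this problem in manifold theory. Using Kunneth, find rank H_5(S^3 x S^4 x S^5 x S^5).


Each S^d has Poincare polynomial 1 + t^d.
The product S^3 x S^4 x S^5 x S^5 has Poincare polynomial prod(1+t^d_i).
Expanding: b_0=1, b_3=1, b_4=1, b_5=2, b_7=1, b_8=2, b_9=2, b_10=1, b_12=2, b_13=1, b_14=1, b_17=1.
b_5 = 2

2


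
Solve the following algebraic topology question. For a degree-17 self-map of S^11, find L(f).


On S^11: L(f) = tr(f_0*) + (-1)^11 tr(f_11*) = 1 + (-1)^11 * deg(f).
L(f) = 1 + (-1)^11 * 17 = 1 + -17 = -16

-16


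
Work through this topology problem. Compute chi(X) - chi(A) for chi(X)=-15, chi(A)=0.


Relative Euler characteristic: chi(X, A) = chi(X) - chi(A).
= -15 - (0) = -15

-15


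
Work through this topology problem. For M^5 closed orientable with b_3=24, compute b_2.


Poincare duality for closed orientable n-manifolds: b_k = b_{n-k}.
Here n = 5, so b_2 = b_3 = 24

24


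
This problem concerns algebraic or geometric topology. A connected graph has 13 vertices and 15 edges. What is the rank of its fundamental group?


For a connected graph: rank(pi_1) = b_1 = E - V + 1 = 1 - chi.
chi = V - E = 13 - 15 = -2.
rank = 1 - (-2) = 15 - 13 + 1 = 3

3


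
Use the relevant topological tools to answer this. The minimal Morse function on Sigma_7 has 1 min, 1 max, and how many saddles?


A perfect Morse function has m_k = b_k.
For Sigma_7: b_0=1, b_1=2g=14, b_2=1.
Saddles m_1 = 2g = 14

14


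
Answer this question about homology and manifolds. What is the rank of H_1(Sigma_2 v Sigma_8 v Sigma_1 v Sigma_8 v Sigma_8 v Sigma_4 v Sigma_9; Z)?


For a wedge X v Y: reduced H_k(X v Y) = H_k(X) + H_k(Y).
Each Sigma_g contributes b_1 = 2g.
b_1 = 4 + 16 + 2 + 16 + 16 + 8 + 18 = 80

80


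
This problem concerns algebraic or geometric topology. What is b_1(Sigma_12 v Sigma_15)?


For a wedge: H_1(A v B) = H_1(A) + H_1(B).
b_1(Sigma_12) = 24, b_1(Sigma_15) = 30.
b_1 = 24 + 30 = 54

54


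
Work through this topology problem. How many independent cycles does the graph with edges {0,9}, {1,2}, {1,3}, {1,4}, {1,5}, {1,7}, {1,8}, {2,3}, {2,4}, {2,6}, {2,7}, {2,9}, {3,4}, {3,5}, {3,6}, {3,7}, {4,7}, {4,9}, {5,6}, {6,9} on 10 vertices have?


b_1 = E - V + (number of components).
E = 20, V = 10, components = 1.
b_1 = 20 - 10 + 1 = 11

11


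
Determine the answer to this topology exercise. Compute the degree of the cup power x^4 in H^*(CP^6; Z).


|x| = 2 in H^*(CP^n).
|x^4| = 4 * |x| = 4 * 2 = 8

8


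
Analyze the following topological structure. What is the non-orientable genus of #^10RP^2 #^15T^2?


Since a >= 1, the sum is non-orientable; each T^2 can be replaced by RP^2 # RP^2 (since T^2#RP^2 = 3RP^2).
Total crosscaps k = 10 + 2*15 = 40.
Check via chi: chi = 10*1 + 15*0 - (10+15-1)*2 = -38 = 2 - k = -38. Consistent.

40


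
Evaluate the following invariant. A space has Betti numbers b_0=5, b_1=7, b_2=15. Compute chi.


chi = sum_k (-1)^k b_k.
= (5) + (-7) + (15)
= 13

13


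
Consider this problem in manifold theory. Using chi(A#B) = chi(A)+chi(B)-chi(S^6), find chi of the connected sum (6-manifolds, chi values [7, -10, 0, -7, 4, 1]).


For n-manifolds: chi(A#B) = chi(A) + chi(B) - chi(S^6).
chi(S^6) = 1 + (-1)^6 = 2.
chi(#) = (sum chi_i) - (6-1)*chi(S^6) = -5 - 5*2 = -15

-15


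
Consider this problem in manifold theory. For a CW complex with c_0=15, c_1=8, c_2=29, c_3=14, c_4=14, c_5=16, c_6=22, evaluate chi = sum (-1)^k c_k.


chi = sum_k (-1)^k c_k.
= (-1)^0*15 + (-1)^1*8 + (-1)^2*29 + (-1)^3*14 + (-1)^4*14 + (-1)^5*16 + (-1)^6*22
= (15) + (-8) + (29) + (-14) + (14) + (-16) + (22)
= 42

42


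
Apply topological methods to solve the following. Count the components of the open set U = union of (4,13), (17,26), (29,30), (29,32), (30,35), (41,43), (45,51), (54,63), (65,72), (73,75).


Sort and merge overlapping open intervals.
Merged: (4,13), (17,26), (29,35), (41,43), (45,51), (54,63), (65,72), (73,75).
Number of components = 8

8


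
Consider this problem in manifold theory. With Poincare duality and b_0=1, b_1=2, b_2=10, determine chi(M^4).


By Poincare duality b_k = b_{4-k}, so full Betti numbers: b_0=1, b_1=2, b_2=10, b_3=2, b_4=1.
chi = sum (-1)^k b_k = 8

8


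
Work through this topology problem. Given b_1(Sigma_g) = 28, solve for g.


For a closed orientable surface: b_1 = 2g.
28 = 2g
g = 28 / 2 = 14

14


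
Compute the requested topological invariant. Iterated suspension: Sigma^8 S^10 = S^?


Each suspension raises dimension by 1: Sigma S^n = S^{n+1}.
Sigma^8 S^10 = S^{10+8} = S^18

18


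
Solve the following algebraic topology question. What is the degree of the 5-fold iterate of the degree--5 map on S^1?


deg(f) = -5. Degree is multiplicative: deg(f^5) = (deg f)^5.
deg(f^5) = (-5)^5 = -3125

-3125


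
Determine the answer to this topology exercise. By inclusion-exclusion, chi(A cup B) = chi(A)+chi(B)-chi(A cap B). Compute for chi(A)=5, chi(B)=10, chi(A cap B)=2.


chi(A cup B) = chi(A) + chi(B) - chi(A cap B)
= 5 + (10) - (2)
= 13

13


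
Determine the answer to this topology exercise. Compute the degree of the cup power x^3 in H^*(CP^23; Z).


|x| = 2 in H^*(CP^n).
|x^3| = 3 * |x| = 3 * 2 = 6

6


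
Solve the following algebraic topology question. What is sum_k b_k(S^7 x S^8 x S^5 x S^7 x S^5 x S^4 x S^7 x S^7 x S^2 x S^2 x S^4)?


Total Betti number is multiplicative under products.
Each S^d (d>=1) has total Betti number 2.
There are 11 sphere factors.
Total = 2^11 = 2048

2048


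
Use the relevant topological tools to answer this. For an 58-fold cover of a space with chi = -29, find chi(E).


For a finite covering: chi(E) = (number of sheets) * chi(B).
chi(E) = 58 * (-29) = -1682

-1682


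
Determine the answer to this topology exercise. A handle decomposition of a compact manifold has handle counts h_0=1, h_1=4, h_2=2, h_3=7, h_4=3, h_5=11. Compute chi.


Handles of index k contribute (-1)^k to chi (same as CW cells).
chi = (1) + (-4) + (2) + (-7) + (3) + (-11) = -16

-16


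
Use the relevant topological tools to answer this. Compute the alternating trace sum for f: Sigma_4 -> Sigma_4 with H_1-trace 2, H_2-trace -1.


L(f) = tr(f_0*) - tr(f_1*) + tr(f_2*).
= 1 - (2) + (-1)
= -2

-2


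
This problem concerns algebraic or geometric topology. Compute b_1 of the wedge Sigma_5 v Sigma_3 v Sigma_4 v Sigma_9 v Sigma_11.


For a wedge X v Y: reduced H_k(X v Y) = H_k(X) + H_k(Y).
Each Sigma_g contributes b_1 = 2g.
b_1 = 10 + 6 + 8 + 18 + 22 = 64

64


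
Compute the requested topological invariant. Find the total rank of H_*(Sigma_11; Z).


For Sigma_11: b_0 = 1, b_1 = 2g = 22, b_2 = 1.
Total = 1 + 22 + 1 = 24

24


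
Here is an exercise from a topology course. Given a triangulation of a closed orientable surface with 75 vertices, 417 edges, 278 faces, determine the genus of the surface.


chi = V - E + F = 75 - 417 + 278 = -64
For orientable closed surface: chi = 2 - 2g, so g = (2 - chi)/2.
g = (2 - (-64)) / 2 = 66 / 2 = 33

33


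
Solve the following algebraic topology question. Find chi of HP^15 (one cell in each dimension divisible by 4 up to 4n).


HP^15 has one cell in each dimension 0, 4, ..., 4*15 (15+1 cells, all even-dim).
chi = 15 + 1 = 16

16


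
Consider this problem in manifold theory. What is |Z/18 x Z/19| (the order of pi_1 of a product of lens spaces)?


pi_1(X x Y) = pi_1(X) x pi_1(Y).
pi_1(L(18,1)) = Z/18, pi_1(L(19,1)) = Z/19.
|Z/18 x Z/19| = 18 * 19 = 342

342


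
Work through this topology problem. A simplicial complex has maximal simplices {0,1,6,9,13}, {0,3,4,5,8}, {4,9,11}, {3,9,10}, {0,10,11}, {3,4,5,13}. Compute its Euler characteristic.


Enumerate all faces; f-vector: f_0=11, f_1=32, f_2=26, f_3=11, f_4=2.
chi = sum (-1)^k f_k = -4

-4


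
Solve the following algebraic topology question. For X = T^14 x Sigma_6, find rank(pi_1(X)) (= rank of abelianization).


pi_1(A x B) = pi_1(A) x pi_1(B); rank of abelianization = b_1.
b_1(T^14) = 14, b_1(Sigma_6) = 2*6 = 12.
b_1(product) = 14 + 12 = 26

26


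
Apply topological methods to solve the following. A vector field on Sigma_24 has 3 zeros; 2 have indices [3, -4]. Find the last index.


Poincare-Hopf: sum of indices = chi(M).
chi(Sigma_24) = 2 - 2*24 = -46.
Sum of known indices = -1.
x = chi - (sum known) = -46 - (-1) = -45

-45


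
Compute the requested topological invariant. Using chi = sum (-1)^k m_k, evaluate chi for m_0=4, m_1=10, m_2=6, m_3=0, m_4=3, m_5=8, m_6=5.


Morse theory: chi(M) = sum_k (-1)^k m_k where m_k = #(index-k critical points).
= (4) + (-10) + (6) + (0) + (3) + (-8) + (5) = 0

0


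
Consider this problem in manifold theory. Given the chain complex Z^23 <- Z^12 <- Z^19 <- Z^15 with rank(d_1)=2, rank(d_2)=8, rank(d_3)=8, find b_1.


rank H_k = rank(ker d_k) - rank(im d_{k+1}).
rank(ker d_1) = rank(C_1) - rank(d_1) = 12 - 2 = 10.
rank(im d_{1+1}) = 8.
rank H_1 = 10 - 8 = 2

2


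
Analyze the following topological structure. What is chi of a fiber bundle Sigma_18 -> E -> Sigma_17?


For a fiber bundle F -> E -> B (with CW structure): chi(E) = chi(B) * chi(F).
chi(Sigma_17) = -32, chi(Sigma_18) = -34.
chi(E) = (-32) * (-34) = 1088

1088


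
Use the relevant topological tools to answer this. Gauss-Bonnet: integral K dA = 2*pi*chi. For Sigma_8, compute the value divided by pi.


Gauss-Bonnet: integral K dA = 2*pi*chi(M).
chi(Sigma_8) = 2 - 2*8 = -14.
(integral K dA)/pi = 2*chi = 2*(-14) = -28

-28


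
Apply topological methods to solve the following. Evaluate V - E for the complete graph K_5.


K_5: V = 5, E = C(5,2) = 10.
chi = V - E = 5 - 10 = -5

-5


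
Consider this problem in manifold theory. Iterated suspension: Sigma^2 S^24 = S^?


Each suspension raises dimension by 1: Sigma S^n = S^{n+1}.
Sigma^2 S^24 = S^{24+2} = S^26

26


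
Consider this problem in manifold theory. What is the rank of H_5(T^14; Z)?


By the Kunneth formula, b_k(T^n) = C(n,k).
b_5(T^14) = C(14,5).
C(14,5) = 14!/(5!*9!) = 2002

2002


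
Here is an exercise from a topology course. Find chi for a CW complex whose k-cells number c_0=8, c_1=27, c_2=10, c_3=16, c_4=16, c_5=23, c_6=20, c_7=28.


chi = sum_k (-1)^k c_k.
= (-1)^0*8 + (-1)^1*27 + (-1)^2*10 + (-1)^3*16 + (-1)^4*16 + (-1)^5*23 + (-1)^6*20 + (-1)^7*28
= (8) + (-27) + (10) + (-16) + (16) + (-23) + (20) + (-28)
= -40

-40


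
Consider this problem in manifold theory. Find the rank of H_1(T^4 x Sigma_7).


pi_1(A x B) = pi_1(A) x pi_1(B); rank of abelianization = b_1.
b_1(T^4) = 4, b_1(Sigma_7) = 2*7 = 14.
b_1(product) = 4 + 14 = 18

18


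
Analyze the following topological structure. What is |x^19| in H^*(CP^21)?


|x| = 2 in H^*(CP^n).
|x^19| = 19 * |x| = 19 * 2 = 38

38


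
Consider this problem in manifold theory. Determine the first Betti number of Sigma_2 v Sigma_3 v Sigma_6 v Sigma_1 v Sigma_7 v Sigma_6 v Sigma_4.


For a wedge X v Y: reduced H_k(X v Y) = H_k(X) + H_k(Y).
Each Sigma_g contributes b_1 = 2g.
b_1 = 4 + 6 + 12 + 2 + 14 + 12 + 8 = 58

58


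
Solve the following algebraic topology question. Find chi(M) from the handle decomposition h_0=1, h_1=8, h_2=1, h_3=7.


Handles of index k contribute (-1)^k to chi (same as CW cells).
chi = (1) + (-8) + (1) + (-7) = -13

-13


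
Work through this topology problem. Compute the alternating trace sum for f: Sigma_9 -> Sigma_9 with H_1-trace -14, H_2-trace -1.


L(f) = tr(f_0*) - tr(f_1*) + tr(f_2*).
= 1 - (-14) + (-1)
= 14

14


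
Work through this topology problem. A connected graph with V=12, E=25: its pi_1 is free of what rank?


For a connected graph: rank(pi_1) = b_1 = E - V + 1 = 1 - chi.
chi = V - E = 12 - 25 = -13.
rank = 1 - (-13) = 25 - 12 + 1 = 14

14


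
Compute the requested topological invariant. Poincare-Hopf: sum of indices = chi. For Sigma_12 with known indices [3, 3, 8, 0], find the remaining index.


Poincare-Hopf: sum of indices = chi(M).
chi(Sigma_12) = 2 - 2*12 = -22.
Sum of known indices = 14.
x = chi - (sum known) = -22 - (14) = -36

-36


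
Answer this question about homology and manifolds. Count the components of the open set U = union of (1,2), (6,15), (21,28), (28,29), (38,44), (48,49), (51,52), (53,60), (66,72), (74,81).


Sort and merge overlapping open intervals.
Merged: (1,2), (6,15), (21,28), (28,29), (38,44), (48,49), (51,52), (53,60), (66,72), (74,81).
Number of components = 10

10


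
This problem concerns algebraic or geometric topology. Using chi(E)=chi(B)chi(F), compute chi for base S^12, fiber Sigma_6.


chi(S^12) = 2 (n even), chi(Sigma_6) = 2 - 2*6 = -10.
chi(E) = 2 * (-10) = -20

-20


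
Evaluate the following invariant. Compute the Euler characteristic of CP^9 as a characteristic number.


For any closed oriented manifold, <e(TM),[M]> = chi(M).
chi(CP^9) = 9+1 = 10

10


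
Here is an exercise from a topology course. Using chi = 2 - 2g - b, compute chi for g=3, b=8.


For a compact orientable surface with genus g and b boundary components: chi = 2 - 2g - b.
chi = 2 - 2*3 - 8 = 2 - 6 - 8 = -12

-12


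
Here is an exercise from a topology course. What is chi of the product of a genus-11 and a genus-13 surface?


chi(Sigma_11) = 2 - 2*11 = -20
chi(Sigma_13) = 2 - 2*13 = -24
chi(product) = (-20) * (-24) = 480

480


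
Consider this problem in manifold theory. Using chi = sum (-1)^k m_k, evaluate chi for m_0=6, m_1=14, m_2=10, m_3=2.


Morse theory: chi(M) = sum_k (-1)^k m_k where m_k = #(index-k critical points).
= (6) + (-14) + (10) + (-2) = 0

0


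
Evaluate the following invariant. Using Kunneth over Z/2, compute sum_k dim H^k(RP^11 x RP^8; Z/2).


dim H^*(RP^n; Z/2) = n+1 (one Z/2 in each degree 0..n).
Total Betti number is multiplicative.
Total = (11+1) * (8+1) = 12 * 9 = 108

108


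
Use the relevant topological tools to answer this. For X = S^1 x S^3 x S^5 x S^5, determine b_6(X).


Each S^d has Poincare polynomial 1 + t^d.
The product S^1 x S^3 x S^5 x S^5 has Poincare polynomial prod(1+t^d_i).
Expanding: b_0=1, b_1=1, b_3=1, b_4=1, b_5=2, b_6=2, b_8=2, b_9=2, b_10=1, b_11=1, b_13=1, b_14=1.
b_6 = 2

2


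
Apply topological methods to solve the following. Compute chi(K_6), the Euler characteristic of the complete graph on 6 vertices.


K_6: V = 6, E = C(6,2) = 15.
chi = V - E = 6 - 15 = -9

-9


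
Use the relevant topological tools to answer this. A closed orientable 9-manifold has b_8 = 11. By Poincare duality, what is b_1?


Poincare duality for closed orientable n-manifolds: b_k = b_{n-k}.
Here n = 9, so b_1 = b_8 = 11

11


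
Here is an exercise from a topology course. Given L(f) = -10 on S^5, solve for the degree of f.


L(f) = 1 + (-1)^5 deg(f) on S^5.
-10 = 1 + (-1)^5 * deg(f)
(-1)^5 * deg(f) = -11
deg(f) = 11

11


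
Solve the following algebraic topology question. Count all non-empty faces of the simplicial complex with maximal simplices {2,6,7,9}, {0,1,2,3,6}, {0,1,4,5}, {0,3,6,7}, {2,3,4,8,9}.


Each maximal simplex on m vertices has 2^m - 1 nonempty faces.
Take the union (dedupe shared faces).
Total distinct faces = 86

86


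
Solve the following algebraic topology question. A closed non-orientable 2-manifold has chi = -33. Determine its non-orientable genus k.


chi = 2 - k for closed non-orientable surfaces with k crosscaps.
-33 = 2 - k
k = 2 - (-33) = 35

35


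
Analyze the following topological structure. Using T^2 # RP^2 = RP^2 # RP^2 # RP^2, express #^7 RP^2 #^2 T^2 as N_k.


Since a >= 1, the sum is non-orientable; each T^2 can be replaced by RP^2 # RP^2 (since T^2#RP^2 = 3RP^2).
Total crosscaps k = 7 + 2*2 = 11.
Check via chi: chi = 7*1 + 2*0 - (7+2-1)*2 = -9 = 2 - k = -9. Consistent.

11


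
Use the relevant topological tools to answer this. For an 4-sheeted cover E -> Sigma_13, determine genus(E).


For an n-sheeted cover: chi(E) = n * chi(B).
chi(Sigma_13) = 2 - 2*13 = -24.
chi(E) = 4 * (-24) = -96.
genus(E) = (2 - chi(E))/2 = (2 - (-96))/2 = 98/2 = 49

49


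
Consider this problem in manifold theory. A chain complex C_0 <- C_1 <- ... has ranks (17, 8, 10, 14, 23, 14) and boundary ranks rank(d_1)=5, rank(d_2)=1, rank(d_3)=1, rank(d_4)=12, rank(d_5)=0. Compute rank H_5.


rank H_k = rank(ker d_k) - rank(im d_{k+1}).
rank(ker d_5) = rank(C_5) - rank(d_5) = 14 - 0 = 14.
rank(im d_{5+1}) = 0.
rank H_5 = 14 - 0 = 14

14


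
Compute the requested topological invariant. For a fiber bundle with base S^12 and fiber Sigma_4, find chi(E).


chi(S^12) = 2 (n even), chi(Sigma_4) = 2 - 2*4 = -6.
chi(E) = 2 * (-6) = -12

-12


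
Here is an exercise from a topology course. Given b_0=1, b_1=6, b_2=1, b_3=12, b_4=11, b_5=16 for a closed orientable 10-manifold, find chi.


By Poincare duality b_k = b_{10-k}, so full Betti numbers: b_0=1, b_1=6, b_2=1, b_3=12, b_4=11, b_5=16, b_6=11, b_7=12, b_8=1, b_9=6, b_10=1.
chi = sum (-1)^k b_k = -26

-26


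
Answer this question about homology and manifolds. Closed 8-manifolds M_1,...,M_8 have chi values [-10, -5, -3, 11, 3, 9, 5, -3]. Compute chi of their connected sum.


For n-manifolds: chi(A#B) = chi(A) + chi(B) - chi(S^8).
chi(S^8) = 1 + (-1)^8 = 2.
chi(#) = (sum chi_i) - (8-1)*chi(S^8) = 7 - 7*2 = -7

-7


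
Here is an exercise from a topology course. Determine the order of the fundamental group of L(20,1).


pi_1(L(p,q)) = Z/pZ for any q coprime to p.
|pi_1(L(20,1))| = 20

20


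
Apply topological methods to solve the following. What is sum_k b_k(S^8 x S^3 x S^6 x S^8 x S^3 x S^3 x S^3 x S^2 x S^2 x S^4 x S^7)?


Total Betti number is multiplicative under products.
Each S^d (d>=1) has total Betti number 2.
There are 11 sphere factors.
Total = 2^11 = 2048

2048


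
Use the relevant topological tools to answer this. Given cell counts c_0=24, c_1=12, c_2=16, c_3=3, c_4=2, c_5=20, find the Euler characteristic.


chi = sum_k (-1)^k c_k.
= (-1)^0*24 + (-1)^1*12 + (-1)^2*16 + (-1)^3*3 + (-1)^4*2 + (-1)^5*20
= (24) + (-12) + (16) + (-3) + (2) + (-20)
= 7

7


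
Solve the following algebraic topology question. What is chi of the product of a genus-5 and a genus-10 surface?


chi(Sigma_5) = 2 - 2*5 = -8
chi(Sigma_10) = 2 - 2*10 = -18
chi(product) = (-8) * (-18) = 144

144


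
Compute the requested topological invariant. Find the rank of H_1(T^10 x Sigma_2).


pi_1(A x B) = pi_1(A) x pi_1(B); rank of abelianization = b_1.
b_1(T^10) = 10, b_1(Sigma_2) = 2*2 = 4.
b_1(product) = 10 + 4 = 14

14


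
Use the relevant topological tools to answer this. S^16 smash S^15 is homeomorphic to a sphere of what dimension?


S^m ^ S^n = S^{m+n}.
k = 16 + 15 = 31

31


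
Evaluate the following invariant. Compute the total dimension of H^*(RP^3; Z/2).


H^k(RP^3; Z/2) = Z/2 for each 0 <= k <= 3.
Total dimension = 3 + 1 = 4

4


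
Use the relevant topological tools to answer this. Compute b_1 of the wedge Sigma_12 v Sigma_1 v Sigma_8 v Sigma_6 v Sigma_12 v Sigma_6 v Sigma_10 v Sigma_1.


For a wedge X v Y: reduced H_k(X v Y) = H_k(X) + H_k(Y).
Each Sigma_g contributes b_1 = 2g.
b_1 = 24 + 2 + 16 + 12 + 24 + 12 + 20 + 2 = 112

112


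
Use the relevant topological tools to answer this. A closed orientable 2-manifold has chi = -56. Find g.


chi = 2 - 2g for closed orientable surfaces.
-56 = 2 - 2g
2g = 2 - (-56) = 58
g = 29

29


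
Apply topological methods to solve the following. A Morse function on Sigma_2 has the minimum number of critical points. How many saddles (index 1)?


A perfect Morse function has m_k = b_k.
For Sigma_2: b_0=1, b_1=2g=4, b_2=1.
Saddles m_1 = 2g = 4

4


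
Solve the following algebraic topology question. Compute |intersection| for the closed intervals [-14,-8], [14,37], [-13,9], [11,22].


Intersection = [max(a_i), min(b_i)] = [14, -8].
Since 14 > -8, the intersection is empty.
Length = 0

0


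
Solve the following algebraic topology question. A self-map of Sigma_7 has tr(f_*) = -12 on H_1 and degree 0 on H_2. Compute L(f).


L(f) = tr(f_0*) - tr(f_1*) + tr(f_2*).
= 1 - (-12) + (0)
= 13

13


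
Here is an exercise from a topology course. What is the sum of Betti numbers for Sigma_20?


For Sigma_20: b_0 = 1, b_1 = 2g = 40, b_2 = 1.
Total = 1 + 40 + 1 = 42

42


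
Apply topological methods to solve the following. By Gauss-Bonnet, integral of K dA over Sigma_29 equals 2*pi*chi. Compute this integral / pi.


Gauss-Bonnet: integral K dA = 2*pi*chi(M).
chi(Sigma_29) = 2 - 2*29 = -56.
(integral K dA)/pi = 2*chi = 2*(-56) = -112

-112


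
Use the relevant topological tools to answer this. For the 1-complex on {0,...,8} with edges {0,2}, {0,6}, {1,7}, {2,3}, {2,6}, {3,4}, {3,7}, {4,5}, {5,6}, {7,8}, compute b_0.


Run DFS/union-find over 9 vertices.
V = 9, E = 10.
Number of components = 1

1


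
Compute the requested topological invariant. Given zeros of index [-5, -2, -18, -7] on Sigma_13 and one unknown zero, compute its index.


Poincare-Hopf: sum of indices = chi(M).
chi(Sigma_13) = 2 - 2*13 = -24.
Sum of known indices = -32.
x = chi - (sum known) = -24 - (-32) = 8

8


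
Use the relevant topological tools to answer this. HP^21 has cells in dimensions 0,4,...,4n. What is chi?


HP^21 has one cell in each dimension 0, 4, ..., 4*21 (21+1 cells, all even-dim).
chi = 21 + 1 = 22

22


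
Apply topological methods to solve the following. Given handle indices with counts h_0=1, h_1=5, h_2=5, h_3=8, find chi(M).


Handles of index k contribute (-1)^k to chi (same as CW cells).
chi = (1) + (-5) + (5) + (-8) = -7

-7


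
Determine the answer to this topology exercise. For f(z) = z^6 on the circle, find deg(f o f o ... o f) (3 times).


deg(f) = 6. Degree is multiplicative: deg(f^3) = (deg f)^3.
deg(f^3) = (6)^3 = 216

216


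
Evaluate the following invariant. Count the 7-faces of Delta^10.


Delta^10 has 10+1 vertices. A 7-face is a choice of 7+1 vertices.
f_7 = C(10+1, 7+1) = C(11,8) = 165

165


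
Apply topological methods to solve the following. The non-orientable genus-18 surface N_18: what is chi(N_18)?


For a non-orientable closed surface with k crosscaps: chi = 2 - k.
Here k = 18.
chi = 2 - 18 = -16

-16


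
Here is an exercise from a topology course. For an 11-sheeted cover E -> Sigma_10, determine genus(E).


For an n-sheeted cover: chi(E) = n * chi(B).
chi(Sigma_10) = 2 - 2*10 = -18.
chi(E) = 11 * (-18) = -198.
genus(E) = (2 - chi(E))/2 = (2 - (-198))/2 = 200/2 = 100

100


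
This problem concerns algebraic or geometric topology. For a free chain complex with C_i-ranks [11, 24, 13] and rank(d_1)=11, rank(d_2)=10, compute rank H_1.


rank H_k = rank(ker d_k) - rank(im d_{k+1}).
rank(ker d_1) = rank(C_1) - rank(d_1) = 24 - 11 = 13.
rank(im d_{1+1}) = 10.
rank H_1 = 13 - 10 = 3

3


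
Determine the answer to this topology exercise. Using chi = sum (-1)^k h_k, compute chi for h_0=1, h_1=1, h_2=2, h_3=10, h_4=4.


Handles of index k contribute (-1)^k to chi (same as CW cells).
chi = (1) + (-1) + (2) + (-10) + (4) = -4

-4


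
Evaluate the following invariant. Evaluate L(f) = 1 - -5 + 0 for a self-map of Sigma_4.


L(f) = tr(f_0*) - tr(f_1*) + tr(f_2*).
= 1 - (-5) + (0)
= 6

6


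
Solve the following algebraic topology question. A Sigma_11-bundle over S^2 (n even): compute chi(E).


chi(S^2) = 2 (n even), chi(Sigma_11) = 2 - 2*11 = -20.
chi(E) = 2 * (-20) = -40

-40


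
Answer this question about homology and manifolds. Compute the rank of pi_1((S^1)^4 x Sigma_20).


pi_1(A x B) = pi_1(A) x pi_1(B); rank of abelianization = b_1.
b_1(T^4) = 4, b_1(Sigma_20) = 2*20 = 40.
b_1(product) = 4 + 40 = 44

44


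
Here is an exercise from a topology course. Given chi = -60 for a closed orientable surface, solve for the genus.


chi = 2 - 2g for closed orientable surfaces.
-60 = 2 - 2g
2g = 2 - (-60) = 62
g = 31

31


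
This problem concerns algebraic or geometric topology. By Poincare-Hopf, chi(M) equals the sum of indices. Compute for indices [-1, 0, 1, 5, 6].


Poincare-Hopf: chi(M) = sum of indices of zeros.
chi = (-1) + (0) + (1) + (5) + (6) = 11

11


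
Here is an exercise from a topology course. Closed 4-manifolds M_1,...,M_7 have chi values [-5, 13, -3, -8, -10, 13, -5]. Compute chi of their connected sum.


For n-manifolds: chi(A#B) = chi(A) + chi(B) - chi(S^4).
chi(S^4) = 1 + (-1)^4 = 2.
chi(#) = (sum chi_i) - (7-1)*chi(S^4) = -5 - 6*2 = -17

-17


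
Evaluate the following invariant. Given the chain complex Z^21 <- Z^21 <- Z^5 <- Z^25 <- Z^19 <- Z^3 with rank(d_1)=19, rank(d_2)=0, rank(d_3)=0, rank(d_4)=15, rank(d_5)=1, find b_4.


rank H_k = rank(ker d_k) - rank(im d_{k+1}).
rank(ker d_4) = rank(C_4) - rank(d_4) = 19 - 15 = 4.
rank(im d_{4+1}) = 1.
rank H_4 = 4 - 1 = 3

3


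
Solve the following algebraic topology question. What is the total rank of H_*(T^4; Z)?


b_k(T^4) = C(4,k), so the sum over k is sum_k C(4,k) = 2^4.
Total = 2^4 = 16

16


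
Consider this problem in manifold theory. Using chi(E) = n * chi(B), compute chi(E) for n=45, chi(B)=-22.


For a finite covering: chi(E) = (number of sheets) * chi(B).
chi(E) = 45 * (-22) = -990

-990


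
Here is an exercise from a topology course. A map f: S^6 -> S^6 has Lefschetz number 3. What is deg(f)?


L(f) = 1 + (-1)^6 deg(f) on S^6.
3 = 1 + (-1)^6 * deg(f)
(-1)^6 * deg(f) = 2
deg(f) = 2

2


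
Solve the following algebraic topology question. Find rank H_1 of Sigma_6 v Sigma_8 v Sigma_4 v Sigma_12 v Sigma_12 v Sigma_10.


For a wedge X v Y: reduced H_k(X v Y) = H_k(X) + H_k(Y).
Each Sigma_g contributes b_1 = 2g.
b_1 = 12 + 16 + 8 + 24 + 24 + 20 = 104

104


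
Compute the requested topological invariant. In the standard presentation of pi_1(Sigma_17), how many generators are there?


Standard presentation: pi_1(Sigma_g) = <a_1,b_1,...,a_g,b_g | [a_1,b_1]...[a_g,b_g] = 1>.
Number of generators = 2g = 2*17 = 34

34
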